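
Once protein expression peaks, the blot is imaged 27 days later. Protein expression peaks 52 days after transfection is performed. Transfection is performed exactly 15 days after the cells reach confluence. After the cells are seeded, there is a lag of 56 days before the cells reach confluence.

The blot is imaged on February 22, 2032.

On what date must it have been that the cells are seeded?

The blot is imaged: Feb 22, 2032.
Protein expression peaks: Feb 22, 2032 − 27 days = Jan 26, 2032.
Transfection is performed: Jan 26, 2032 − 52 days = Dec 5, 2031.
The cells reach confluence: Dec 5, 2031 − 15 days = Nov 20, 2031.
The cells are seeded: Nov 20, 2031 − 56 days = Sep 25, 2031.

September 25, 2031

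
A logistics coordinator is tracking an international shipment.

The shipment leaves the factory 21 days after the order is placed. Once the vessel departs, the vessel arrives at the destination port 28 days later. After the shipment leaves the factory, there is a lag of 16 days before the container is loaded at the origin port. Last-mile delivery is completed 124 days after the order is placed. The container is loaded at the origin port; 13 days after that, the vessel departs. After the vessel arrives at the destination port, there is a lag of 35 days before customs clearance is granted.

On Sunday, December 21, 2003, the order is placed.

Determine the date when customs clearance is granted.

Monday, April 12, 2004

The order is placed: Dec 21, 2003.
The shipment leaves the factory: Dec 21, 2003 + 21 days = Jan 11, 2004.
The container is loaded at the origin port: Jan 11, 2004 + 16 days = Jan 27, 2004.
The vessel departs: Jan 27, 2004 + 13 days = Feb 9, 2004.
The vessel arrives at the destination port: Feb 9, 2004 + 28 days = Mar 8, 2004.
Customs clearance is granted: Mar 8, 2004 + 35 days = Apr 12, 2004.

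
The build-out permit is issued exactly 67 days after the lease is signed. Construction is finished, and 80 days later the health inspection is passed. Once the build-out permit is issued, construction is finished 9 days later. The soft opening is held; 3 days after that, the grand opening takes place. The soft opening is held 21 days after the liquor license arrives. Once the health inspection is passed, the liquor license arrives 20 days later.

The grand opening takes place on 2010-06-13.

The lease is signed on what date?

The grand opening takes place: Jun 13, 2010.
The soft opening is held: Jun 13, 2010 − 3 days = Jun 10, 2010.
The liquor license arrives: Jun 10, 2010 − 21 days = May 20, 2010.
The health inspection is passed: May 20, 2010 − 20 days = Apr 30, 2010.
Construction is finished: Apr 30, 2010 − 80 days = Feb 9, 2010.
The build-out permit is issued: Feb 9, 2010 − 9 days = Jan 31, 2010.
The lease is signed: Jan 31, 2010 − 67 days = Nov 25, 2009.

2009-11-25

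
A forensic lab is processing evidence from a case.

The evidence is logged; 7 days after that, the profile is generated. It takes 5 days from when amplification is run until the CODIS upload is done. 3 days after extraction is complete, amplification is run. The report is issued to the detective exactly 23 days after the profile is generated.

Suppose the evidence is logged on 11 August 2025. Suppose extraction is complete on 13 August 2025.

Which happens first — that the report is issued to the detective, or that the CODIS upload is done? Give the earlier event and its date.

The evidence is logged: Aug 11, 2025.
The profile is generated: Aug 11, 2025 + 7 days = Aug 18, 2025.
The report is issued to the detective: Aug 18, 2025 + 23 days = Sep 10, 2025.
Extraction is complete: Aug 13, 2025.
Amplification is run: Aug 13, 2025 + 3 days = Aug 16, 2025.
The CODIS upload is done: Aug 16, 2025 + 5 days = Aug 21, 2025.
Comparing: the report is issued to the detective on Sep 10, 2025 vs the CODIS upload is done on Aug 21, 2025. Earlier: the CODIS upload is done.

The CODIS upload is done — 21 August 2025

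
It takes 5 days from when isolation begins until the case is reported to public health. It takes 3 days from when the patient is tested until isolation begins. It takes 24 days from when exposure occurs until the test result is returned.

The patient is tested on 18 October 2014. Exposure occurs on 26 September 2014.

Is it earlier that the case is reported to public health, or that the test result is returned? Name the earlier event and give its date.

The patient is tested: Oct 18, 2014.
Isolation begins: Oct 18, 2014 + 3 days = Oct 21, 2014.
The case is reported to public health: Oct 21, 2014 + 5 days = Oct 26, 2014.
Exposure occurs: Sep 26, 2014.
The test result is returned: Sep 26, 2014 + 24 days = Oct 20, 2014.
Comparing: the case is reported to public health on Oct 26, 2014 vs the test result is returned on Oct 20, 2014. Earlier: the test result is returned.

The test result is returned — 20 October 2014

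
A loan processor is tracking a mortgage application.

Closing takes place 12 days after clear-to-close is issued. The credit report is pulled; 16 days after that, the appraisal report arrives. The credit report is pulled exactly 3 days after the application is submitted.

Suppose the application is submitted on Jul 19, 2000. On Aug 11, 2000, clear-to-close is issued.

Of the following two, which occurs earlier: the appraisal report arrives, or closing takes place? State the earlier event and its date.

The application is submitted: Jul 19, 2000.
The credit report is pulled: Jul 19, 2000 + 3 days = Jul 22, 2000.
The appraisal report arrives: Jul 22, 2000 + 16 days = Aug 7, 2000.
Clear-to-close is issued: Aug 11, 2000.
Closing takes place: Aug 11, 2000 + 12 days = Aug 23, 2000.
Comparing: the appraisal report arrives on Aug 7, 2000 vs closing takes place on Aug 23, 2000. Earlier: the appraisal report arrives.

The appraisal report arrives — Aug 7, 2000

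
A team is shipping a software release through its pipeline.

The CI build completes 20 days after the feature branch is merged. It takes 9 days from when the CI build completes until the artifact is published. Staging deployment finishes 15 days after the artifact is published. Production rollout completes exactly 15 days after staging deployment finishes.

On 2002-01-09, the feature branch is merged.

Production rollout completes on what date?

2002-03-09

The feature branch is merged: Jan 9, 2002.
The CI build completes: Jan 9, 2002 + 20 days = Jan 29, 2002.
The artifact is published: Jan 29, 2002 + 9 days = Feb 7, 2002.
Staging deployment finishes: Feb 7, 2002 + 15 days = Feb 22, 2002.
Production rollout completes: Feb 22, 2002 + 15 days = Mar 9, 2002.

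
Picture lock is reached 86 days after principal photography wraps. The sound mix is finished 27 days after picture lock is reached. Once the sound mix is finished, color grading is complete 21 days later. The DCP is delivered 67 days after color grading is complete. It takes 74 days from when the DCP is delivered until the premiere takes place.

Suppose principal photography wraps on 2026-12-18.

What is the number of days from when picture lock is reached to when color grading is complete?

48 days

Causal path: picture lock is reached → the sound mix is finished → color grading is complete.
Total delay along the path: 27 + 21 = 48 days.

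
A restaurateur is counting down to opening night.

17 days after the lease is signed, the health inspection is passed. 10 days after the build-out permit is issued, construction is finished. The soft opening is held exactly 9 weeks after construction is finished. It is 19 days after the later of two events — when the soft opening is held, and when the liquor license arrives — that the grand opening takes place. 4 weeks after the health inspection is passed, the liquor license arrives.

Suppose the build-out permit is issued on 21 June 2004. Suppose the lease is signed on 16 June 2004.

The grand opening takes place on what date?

The build-out permit is issued: Jun 21, 2004.
Construction is finished: Jun 21, 2004 + 10 days = Jul 1, 2004.
The soft opening is held: Jul 1, 2004 + 9 weeks = Sep 2, 2004.
The lease is signed: Jun 16, 2004.
The health inspection is passed: Jun 16, 2004 + 17 days = Jul 3, 2004.
The liquor license arrives: Jul 3, 2004 + 4 weeks = Jul 31, 2004.
Both prerequisites met — the soft opening is held (Sep 2, 2004), the liquor license arrives (Jul 31, 2004); the later is Sep 2, 2004.
The grand opening takes place: Sep 2, 2004 + 19 days = Sep 21, 2004.

21 September 2004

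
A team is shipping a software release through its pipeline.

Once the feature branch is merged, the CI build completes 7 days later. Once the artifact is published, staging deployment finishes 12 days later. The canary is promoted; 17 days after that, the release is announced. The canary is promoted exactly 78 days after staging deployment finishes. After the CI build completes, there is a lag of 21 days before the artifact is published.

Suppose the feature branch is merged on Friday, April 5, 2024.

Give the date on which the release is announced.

Sunday, August 18, 2024

The feature branch is merged: Apr 5, 2024.
The CI build completes: Apr 5, 2024 + 7 days = Apr 12, 2024.
The artifact is published: Apr 12, 2024 + 21 days = May 3, 2024.
Staging deployment finishes: May 3, 2024 + 12 days = May 15, 2024.
The canary is promoted: May 15, 2024 + 78 days = Aug 1, 2024.
The release is announced: Aug 1, 2024 + 17 days = Aug 18, 2024.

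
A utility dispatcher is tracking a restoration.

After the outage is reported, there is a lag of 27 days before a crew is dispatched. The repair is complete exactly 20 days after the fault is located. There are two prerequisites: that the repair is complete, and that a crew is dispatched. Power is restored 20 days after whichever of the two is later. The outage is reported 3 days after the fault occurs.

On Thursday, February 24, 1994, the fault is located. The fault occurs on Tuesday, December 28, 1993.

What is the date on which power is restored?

Tuesday, April 5, 1994

The fault is located: Feb 24, 1994.
The repair is complete: Feb 24, 1994 + 20 days = Mar 16, 1994.
The fault occurs: Dec 28, 1993.
The outage is reported: Dec 28, 1993 + 3 days = Dec 31, 1993.
A crew is dispatched: Dec 31, 1993 + 27 days = Jan 27, 1994.
Both prerequisites met — the repair is complete (Mar 16, 1994), a crew is dispatched (Jan 27, 1994); the later is Mar 16, 1994.
Power is restored: Mar 16, 1994 + 20 days = Apr 5, 1994.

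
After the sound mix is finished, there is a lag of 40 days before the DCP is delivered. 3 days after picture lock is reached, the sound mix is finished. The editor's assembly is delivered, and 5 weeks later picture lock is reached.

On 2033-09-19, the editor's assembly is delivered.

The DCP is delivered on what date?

2033-12-06

The editor's assembly is delivered: Sep 19, 2033.
Picture lock is reached: Sep 19, 2033 + 5 weeks = Oct 24, 2033.
The sound mix is finished: Oct 24, 2033 + 3 days = Oct 27, 2033.
The DCP is delivered: Oct 27, 2033 + 40 days = Dec 6, 2033.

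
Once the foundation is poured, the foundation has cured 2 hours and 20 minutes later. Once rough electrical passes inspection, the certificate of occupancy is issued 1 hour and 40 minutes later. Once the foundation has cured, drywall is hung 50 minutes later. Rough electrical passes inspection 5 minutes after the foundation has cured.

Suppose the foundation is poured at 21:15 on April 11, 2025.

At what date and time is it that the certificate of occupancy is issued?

01:20 on April 12, 2025

The foundation is poured: 21:15 Apr 11, 2025.
The foundation has cured: 21:15 Apr 11, 2025 + 2h20m = 23:35 Apr 11, 2025.
Rough electrical passes inspection: 23:35 Apr 11, 2025 + 5m = 23:40 Apr 11, 2025.
The certificate of occupancy is issued: 23:40 Apr 11, 2025 + 1h40m = 01:20 Apr 12, 2025.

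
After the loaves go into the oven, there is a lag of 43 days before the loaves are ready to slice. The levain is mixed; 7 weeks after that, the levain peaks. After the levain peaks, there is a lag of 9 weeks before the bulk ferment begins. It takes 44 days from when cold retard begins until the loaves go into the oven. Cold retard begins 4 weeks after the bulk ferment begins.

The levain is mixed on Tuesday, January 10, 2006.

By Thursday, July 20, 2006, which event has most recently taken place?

The loaves go into the oven

The levain is mixed: Jan 10, 2006.
The levain peaks: Jan 10, 2006 + 7 weeks = Feb 28, 2006.
The bulk ferment begins: Feb 28, 2006 + 9 weeks = May 2, 2006.
Cold retard begins: May 2, 2006 + 4 weeks = May 30, 2006.
The loaves go into the oven: May 30, 2006 + 44 days = Jul 13, 2006.
The loaves are ready to slice: Jul 13, 2006 + 43 days = Aug 25, 2006.
Jul 20, 2006 falls between when the loaves go into the oven (Jul 13, 2006) and when the loaves are ready to slice (Aug 25, 2006).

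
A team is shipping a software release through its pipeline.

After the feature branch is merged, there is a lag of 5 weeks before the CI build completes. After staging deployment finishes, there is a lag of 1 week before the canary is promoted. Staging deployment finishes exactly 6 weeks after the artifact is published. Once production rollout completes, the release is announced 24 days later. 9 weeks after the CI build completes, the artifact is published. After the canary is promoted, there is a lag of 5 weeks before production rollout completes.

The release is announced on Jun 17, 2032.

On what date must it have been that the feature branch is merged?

The release is announced: Jun 17, 2032.
Production rollout completes: Jun 17, 2032 − 24 days = May 24, 2032.
The canary is promoted: May 24, 2032 − 5 weeks = Apr 19, 2032.
Staging deployment finishes: Apr 19, 2032 − 1 week = Apr 12, 2032.
The artifact is published: Apr 12, 2032 − 6 weeks = Mar 1, 2032.
The CI build completes: Mar 1, 2032 − 9 weeks = Dec 29, 2031.
The feature branch is merged: Dec 29, 2031 − 5 weeks = Nov 24, 2031.

Nov 24, 2031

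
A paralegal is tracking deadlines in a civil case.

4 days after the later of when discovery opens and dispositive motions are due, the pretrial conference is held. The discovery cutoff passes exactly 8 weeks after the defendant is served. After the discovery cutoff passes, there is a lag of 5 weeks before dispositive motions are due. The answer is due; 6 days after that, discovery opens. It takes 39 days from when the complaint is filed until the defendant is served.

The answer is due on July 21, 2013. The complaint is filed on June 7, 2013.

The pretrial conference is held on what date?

The answer is due: Jul 21, 2013.
Discovery opens: Jul 21, 2013 + 6 days = Jul 27, 2013.
The complaint is filed: Jun 7, 2013.
The defendant is served: Jun 7, 2013 + 39 days = Jul 16, 2013.
The discovery cutoff passes: Jul 16, 2013 + 8 weeks = Sep 10, 2013.
Dispositive motions are due: Sep 10, 2013 + 5 weeks = Oct 15, 2013.
Both prerequisites met — discovery opens (Jul 27, 2013), dispositive motions are due (Oct 15, 2013); the later is Oct 15, 2013.
The pretrial conference is held: Oct 15, 2013 + 4 days = Oct 19, 2013.

October 19, 2013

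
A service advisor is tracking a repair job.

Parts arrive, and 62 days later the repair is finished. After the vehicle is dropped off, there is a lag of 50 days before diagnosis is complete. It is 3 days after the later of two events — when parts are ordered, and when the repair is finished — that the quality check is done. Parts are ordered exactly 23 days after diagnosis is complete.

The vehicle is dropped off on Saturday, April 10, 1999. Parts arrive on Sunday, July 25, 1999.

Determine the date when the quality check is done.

Tuesday, September 28, 1999

The vehicle is dropped off: Apr 10, 1999.
Diagnosis is complete: Apr 10, 1999 + 50 days = May 30, 1999.
Parts are ordered: May 30, 1999 + 23 days = Jun 22, 1999.
Parts arrive: Jul 25, 1999.
The repair is finished: Jul 25, 1999 + 62 days = Sep 25, 1999.
Both prerequisites met — parts are ordered (Jun 22, 1999), the repair is finished (Sep 25, 1999); the later is Sep 25, 1999.
The quality check is done: Sep 25, 1999 + 3 days = Sep 28, 1999.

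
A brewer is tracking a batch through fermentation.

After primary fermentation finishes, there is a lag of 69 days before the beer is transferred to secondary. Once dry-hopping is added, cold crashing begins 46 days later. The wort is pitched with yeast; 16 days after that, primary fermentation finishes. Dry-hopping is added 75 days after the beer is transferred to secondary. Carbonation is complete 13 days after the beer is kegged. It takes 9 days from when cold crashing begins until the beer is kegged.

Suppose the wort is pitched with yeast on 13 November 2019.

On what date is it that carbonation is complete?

The wort is pitched with yeast: Nov 13, 2019.
Primary fermentation finishes: Nov 13, 2019 + 16 days = Nov 29, 2019.
The beer is transferred to secondary: Nov 29, 2019 + 69 days = Feb 6, 2020.
Dry-hopping is added: Feb 6, 2020 + 75 days = Apr 21, 2020.
Cold crashing begins: Apr 21, 2020 + 46 days = Jun 6, 2020.
The beer is kegged: Jun 6, 2020 + 9 days = Jun 15, 2020.
Carbonation is complete: Jun 15, 2020 + 13 days = Jun 28, 2020.

28 June 2020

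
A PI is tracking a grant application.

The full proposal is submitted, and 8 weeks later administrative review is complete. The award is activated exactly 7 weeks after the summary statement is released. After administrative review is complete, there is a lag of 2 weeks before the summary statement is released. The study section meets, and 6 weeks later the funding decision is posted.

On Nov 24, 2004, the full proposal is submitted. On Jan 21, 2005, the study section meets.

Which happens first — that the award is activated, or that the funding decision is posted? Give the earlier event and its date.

The full proposal is submitted: Nov 24, 2004.
Administrative review is complete: Nov 24, 2004 + 8 weeks = Jan 19, 2005.
The summary statement is released: Jan 19, 2005 + 2 weeks = Feb 2, 2005.
The award is activated: Feb 2, 2005 + 7 weeks = Mar 23, 2005.
The study section meets: Jan 21, 2005.
The funding decision is posted: Jan 21, 2005 + 6 weeks = Mar 4, 2005.
Comparing: the award is activated on Mar 23, 2005 vs the funding decision is posted on Mar 4, 2005. Earlier: the funding decision is posted.

The funding decision is posted — Mar 4, 2005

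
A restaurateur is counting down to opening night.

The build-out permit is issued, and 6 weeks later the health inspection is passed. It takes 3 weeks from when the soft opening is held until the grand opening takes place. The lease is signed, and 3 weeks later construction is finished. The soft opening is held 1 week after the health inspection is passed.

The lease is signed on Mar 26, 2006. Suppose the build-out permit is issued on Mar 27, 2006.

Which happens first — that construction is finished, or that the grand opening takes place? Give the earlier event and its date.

Construction is finished — Apr 16, 2006

The lease is signed: Mar 26, 2006.
Construction is finished: Mar 26, 2006 + 3 weeks = Apr 16, 2006.
The build-out permit is issued: Mar 27, 2006.
The health inspection is passed: Mar 27, 2006 + 6 weeks = May 8, 2006.
The soft opening is held: May 8, 2006 + 1 week = May 15, 2006.
The grand opening takes place: May 15, 2006 + 3 weeks = Jun 5, 2006.
Comparing: construction is finished on Apr 16, 2006 vs the grand opening takes place on Jun 5, 2006. Earlier: construction is finished.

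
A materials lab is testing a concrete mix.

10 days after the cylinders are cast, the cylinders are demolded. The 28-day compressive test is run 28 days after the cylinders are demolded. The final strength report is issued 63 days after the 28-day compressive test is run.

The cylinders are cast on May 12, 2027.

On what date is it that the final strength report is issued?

The cylinders are cast: May 12, 2027.
The cylinders are demolded: May 12, 2027 + 10 days = May 22, 2027.
The 28-day compressive test is run: May 22, 2027 + 28 days = Jun 19, 2027.
The final strength report is issued: Jun 19, 2027 + 63 days = Aug 21, 2027.

August 21, 2027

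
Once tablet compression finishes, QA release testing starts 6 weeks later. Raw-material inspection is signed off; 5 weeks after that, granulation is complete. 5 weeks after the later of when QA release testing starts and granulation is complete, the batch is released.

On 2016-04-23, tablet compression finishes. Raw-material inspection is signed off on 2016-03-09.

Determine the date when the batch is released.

Tablet compression finishes: Apr 23, 2016.
QA release testing starts: Apr 23, 2016 + 6 weeks = Jun 4, 2016.
Raw-material inspection is signed off: Mar 9, 2016.
Granulation is complete: Mar 9, 2016 + 5 weeks = Apr 13, 2016.
Both prerequisites met — QA release testing starts (Jun 4, 2016), granulation is complete (Apr 13, 2016); the later is Jun 4, 2016.
The batch is released: Jun 4, 2016 + 5 weeks = Jul 9, 2016.

2016-07-09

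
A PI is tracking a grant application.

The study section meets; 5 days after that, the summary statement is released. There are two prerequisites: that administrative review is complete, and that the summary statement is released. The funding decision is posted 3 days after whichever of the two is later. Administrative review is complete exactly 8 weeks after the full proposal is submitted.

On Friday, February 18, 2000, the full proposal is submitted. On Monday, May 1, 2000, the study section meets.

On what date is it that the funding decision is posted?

Tuesday, May 9, 2000

The full proposal is submitted: Feb 18, 2000.
Administrative review is complete: Feb 18, 2000 + 8 weeks = Apr 14, 2000.
The study section meets: May 1, 2000.
The summary statement is released: May 1, 2000 + 5 days = May 6, 2000.
Both prerequisites met — administrative review is complete (Apr 14, 2000), the summary statement is released (May 6, 2000); the later is May 6, 2000.
The funding decision is posted: May 6, 2000 + 3 days = May 9, 2000.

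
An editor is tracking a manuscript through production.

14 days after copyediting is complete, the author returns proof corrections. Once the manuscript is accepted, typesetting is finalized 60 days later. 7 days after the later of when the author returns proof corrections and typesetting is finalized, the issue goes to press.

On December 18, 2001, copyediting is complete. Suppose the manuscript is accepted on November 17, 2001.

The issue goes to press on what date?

Copyediting is complete: Dec 18, 2001.
The author returns proof corrections: Dec 18, 2001 + 14 days = Jan 1, 2002.
The manuscript is accepted: Nov 17, 2001.
Typesetting is finalized: Nov 17, 2001 + 60 days = Jan 16, 2002.
Both prerequisites met — the author returns proof corrections (Jan 1, 2002), typesetting is finalized (Jan 16, 2002); the later is Jan 16, 2002.
The issue goes to press: Jan 16, 2002 + 7 days = Jan 23, 2002.

January 23, 2002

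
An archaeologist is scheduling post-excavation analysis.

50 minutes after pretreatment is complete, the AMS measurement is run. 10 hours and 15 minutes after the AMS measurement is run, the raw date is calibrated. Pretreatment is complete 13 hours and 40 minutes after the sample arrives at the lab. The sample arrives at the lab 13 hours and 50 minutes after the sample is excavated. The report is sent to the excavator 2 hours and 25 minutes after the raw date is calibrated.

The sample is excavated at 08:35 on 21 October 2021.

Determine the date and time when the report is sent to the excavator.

01:35 on 23 October 2021

The sample is excavated: 08:35 Oct 21, 2021.
The sample arrives at the lab: 08:35 Oct 21, 2021 + 13h50m = 22:25 Oct 21, 2021.
Pretreatment is complete: 22:25 Oct 21, 2021 + 13h40m = 12:05 Oct 22, 2021.
The AMS measurement is run: 12:05 Oct 22, 2021 + 50m = 12:55 Oct 22, 2021.
The raw date is calibrated: 12:55 Oct 22, 2021 + 10h15m = 23:10 Oct 22, 2021.
The report is sent to the excavator: 23:10 Oct 22, 2021 + 2h25m = 01:35 Oct 23, 2021.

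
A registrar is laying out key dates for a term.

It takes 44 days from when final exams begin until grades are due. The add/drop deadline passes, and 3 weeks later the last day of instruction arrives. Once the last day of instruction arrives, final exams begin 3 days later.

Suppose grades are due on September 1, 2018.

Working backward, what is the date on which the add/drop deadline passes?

June 25, 2018

Grades are due: Sep 1, 2018.
Final exams begin: Sep 1, 2018 − 44 days = Jul 19, 2018.
The last day of instruction arrives: Jul 19, 2018 − 3 days = Jul 16, 2018.
The add/drop deadline passes: Jul 16, 2018 − 3 weeks = Jun 25, 2018.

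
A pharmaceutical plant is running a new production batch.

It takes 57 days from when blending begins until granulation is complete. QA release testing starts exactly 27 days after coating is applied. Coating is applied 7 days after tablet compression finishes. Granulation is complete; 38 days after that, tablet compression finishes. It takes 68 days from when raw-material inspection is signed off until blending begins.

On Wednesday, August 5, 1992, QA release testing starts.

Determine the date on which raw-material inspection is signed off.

QA release testing starts: Aug 5, 1992.
Coating is applied: Aug 5, 1992 − 27 days = Jul 9, 1992.
Tablet compression finishes: Jul 9, 1992 − 7 days = Jul 2, 1992.
Granulation is complete: Jul 2, 1992 − 38 days = May 25, 1992.
Blending begins: May 25, 1992 − 57 days = Mar 29, 1992.
Raw-material inspection is signed off: Mar 29, 1992 − 68 days = Jan 21, 1992.

Tuesday, January 21, 1992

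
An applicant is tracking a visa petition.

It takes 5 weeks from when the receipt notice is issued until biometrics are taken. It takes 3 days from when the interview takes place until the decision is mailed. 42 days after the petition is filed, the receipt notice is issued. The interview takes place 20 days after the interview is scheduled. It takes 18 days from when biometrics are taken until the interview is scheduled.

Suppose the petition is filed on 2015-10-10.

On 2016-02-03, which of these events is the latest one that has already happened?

The petition is filed: Oct 10, 2015.
The receipt notice is issued: Oct 10, 2015 + 42 days = Nov 21, 2015.
Biometrics are taken: Nov 21, 2015 + 5 weeks = Dec 26, 2015.
The interview is scheduled: Dec 26, 2015 + 18 days = Jan 13, 2016.
The interview takes place: Jan 13, 2016 + 20 days = Feb 2, 2016.
The decision is mailed: Feb 2, 2016 + 3 days = Feb 5, 2016.
Feb 3, 2016 falls between when the interview takes place (Feb 2, 2016) and when the decision is mailed (Feb 5, 2016).

The interview takes place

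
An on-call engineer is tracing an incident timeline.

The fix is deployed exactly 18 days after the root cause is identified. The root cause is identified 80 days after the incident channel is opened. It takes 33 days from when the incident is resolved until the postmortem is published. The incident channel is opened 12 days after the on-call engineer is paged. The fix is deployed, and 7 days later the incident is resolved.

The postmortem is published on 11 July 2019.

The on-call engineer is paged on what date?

11 February 2019

The postmortem is published: Jul 11, 2019.
The incident is resolved: Jul 11, 2019 − 33 days = Jun 8, 2019.
The fix is deployed: Jun 8, 2019 − 7 days = Jun 1, 2019.
The root cause is identified: Jun 1, 2019 − 18 days = May 14, 2019.
The incident channel is opened: May 14, 2019 − 80 days = Feb 23, 2019.
The on-call engineer is paged: Feb 23, 2019 − 12 days = Feb 11, 2019.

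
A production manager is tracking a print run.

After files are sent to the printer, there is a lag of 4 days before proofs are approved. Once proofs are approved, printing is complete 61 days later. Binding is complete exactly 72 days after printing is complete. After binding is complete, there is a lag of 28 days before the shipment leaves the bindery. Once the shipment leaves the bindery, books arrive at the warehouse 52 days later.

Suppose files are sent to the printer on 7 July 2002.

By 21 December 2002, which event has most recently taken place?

The shipment leaves the bindery

Files are sent to the printer: Jul 7, 2002.
Proofs are approved: Jul 7, 2002 + 4 days = Jul 11, 2002.
Printing is complete: Jul 11, 2002 + 61 days = Sep 10, 2002.
Binding is complete: Sep 10, 2002 + 72 days = Nov 21, 2002.
The shipment leaves the bindery: Nov 21, 2002 + 28 days = Dec 19, 2002.
Books arrive at the warehouse: Dec 19, 2002 + 52 days = Feb 9, 2003.
Dec 21, 2002 falls between when the shipment leaves the bindery (Dec 19, 2002) and when books arrive at the warehouse (Feb 9, 2003).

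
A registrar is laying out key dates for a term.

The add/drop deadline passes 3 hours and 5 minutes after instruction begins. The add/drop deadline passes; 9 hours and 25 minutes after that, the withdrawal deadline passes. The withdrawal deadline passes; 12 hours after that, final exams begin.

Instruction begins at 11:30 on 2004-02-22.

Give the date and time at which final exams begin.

12:00 on 2004-02-23

Instruction begins: 11:30 Feb 22, 2004.
The add/drop deadline passes: 11:30 Feb 22, 2004 + 3h05m = 14:35 Feb 22, 2004.
The withdrawal deadline passes: 14:35 Feb 22, 2004 + 9h25m = 00:00 Feb 23, 2004.
Final exams begin: 00:00 Feb 23, 2004 + 12h = 12:00 Feb 23, 2004.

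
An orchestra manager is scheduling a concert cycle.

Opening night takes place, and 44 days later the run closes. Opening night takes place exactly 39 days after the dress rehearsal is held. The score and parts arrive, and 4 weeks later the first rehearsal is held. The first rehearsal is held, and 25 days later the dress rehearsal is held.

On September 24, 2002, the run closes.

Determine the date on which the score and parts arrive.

The run closes: Sep 24, 2002.
Opening night takes place: Sep 24, 2002 − 44 days = Aug 11, 2002.
The dress rehearsal is held: Aug 11, 2002 − 39 days = Jul 3, 2002.
The first rehearsal is held: Jul 3, 2002 − 25 days = Jun 8, 2002.
The score and parts arrive: Jun 8, 2002 − 4 weeks = May 11, 2002.

May 11, 2002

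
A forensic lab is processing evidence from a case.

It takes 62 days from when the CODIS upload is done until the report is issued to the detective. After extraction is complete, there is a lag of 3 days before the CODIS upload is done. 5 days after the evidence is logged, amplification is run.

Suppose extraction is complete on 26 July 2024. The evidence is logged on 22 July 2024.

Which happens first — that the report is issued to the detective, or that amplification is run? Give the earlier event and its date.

Amplification is run — 27 July 2024

Extraction is complete: Jul 26, 2024.
The CODIS upload is done: Jul 26, 2024 + 3 days = Jul 29, 2024.
The report is issued to the detective: Jul 29, 2024 + 62 days = Sep 29, 2024.
The evidence is logged: Jul 22, 2024.
Amplification is run: Jul 22, 2024 + 5 days = Jul 27, 2024.
Comparing: the report is issued to the detective on Sep 29, 2024 vs amplification is run on Jul 27, 2024. Earlier: amplification is run.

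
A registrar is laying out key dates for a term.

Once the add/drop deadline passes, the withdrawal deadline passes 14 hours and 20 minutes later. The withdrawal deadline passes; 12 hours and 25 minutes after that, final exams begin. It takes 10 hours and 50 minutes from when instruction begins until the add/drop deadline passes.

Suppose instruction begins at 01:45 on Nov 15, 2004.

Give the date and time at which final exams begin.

Instruction begins: 01:45 Nov 15, 2004.
The add/drop deadline passes: 01:45 Nov 15, 2004 + 10h50m = 12:35 Nov 15, 2004.
The withdrawal deadline passes: 12:35 Nov 15, 2004 + 14h20m = 02:55 Nov 16, 2004.
Final exams begin: 02:55 Nov 16, 2004 + 12h25m = 15:20 Nov 16, 2004.

15:20 on Nov 16, 2004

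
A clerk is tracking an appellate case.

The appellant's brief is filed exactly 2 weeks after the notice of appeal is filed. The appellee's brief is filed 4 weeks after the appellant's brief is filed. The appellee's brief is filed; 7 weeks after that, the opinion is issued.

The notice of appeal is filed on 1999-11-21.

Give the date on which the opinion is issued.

2000-02-20

The notice of appeal is filed: Nov 21, 1999.
The appellant's brief is filed: Nov 21, 1999 + 2 weeks = Dec 5, 1999.
The appellee's brief is filed: Dec 5, 1999 + 4 weeks = Jan 2, 2000.
The opinion is issued: Jan 2, 2000 + 7 weeks = Feb 20, 2000.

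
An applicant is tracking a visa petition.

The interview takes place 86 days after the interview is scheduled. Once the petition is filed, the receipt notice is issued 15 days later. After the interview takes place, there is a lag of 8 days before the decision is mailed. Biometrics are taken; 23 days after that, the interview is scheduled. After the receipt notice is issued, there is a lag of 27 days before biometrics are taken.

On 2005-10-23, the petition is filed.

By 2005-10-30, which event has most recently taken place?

The petition is filed

The petition is filed: Oct 23, 2005.
The receipt notice is issued: Oct 23, 2005 + 15 days = Nov 7, 2005.
Biometrics are taken: Nov 7, 2005 + 27 days = Dec 4, 2005.
The interview is scheduled: Dec 4, 2005 + 23 days = Dec 27, 2005.
The interview takes place: Dec 27, 2005 + 86 days = Mar 23, 2006.
The decision is mailed: Mar 23, 2006 + 8 days = Mar 31, 2006.
Oct 30, 2005 falls between when the petition is filed (Oct 23, 2005) and when the receipt notice is issued (Nov 7, 2005).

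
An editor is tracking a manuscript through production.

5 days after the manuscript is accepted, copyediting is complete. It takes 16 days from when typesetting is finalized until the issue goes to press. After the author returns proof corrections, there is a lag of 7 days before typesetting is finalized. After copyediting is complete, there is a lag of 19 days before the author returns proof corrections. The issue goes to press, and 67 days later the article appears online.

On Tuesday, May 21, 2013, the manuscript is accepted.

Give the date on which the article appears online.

The manuscript is accepted: May 21, 2013.
Copyediting is complete: May 21, 2013 + 5 days = May 26, 2013.
The author returns proof corrections: May 26, 2013 + 19 days = Jun 14, 2013.
Typesetting is finalized: Jun 14, 2013 + 7 days = Jun 21, 2013.
The issue goes to press: Jun 21, 2013 + 16 days = Jul 7, 2013.
The article appears online: Jul 7, 2013 + 67 days = Sep 12, 2013.

Thursday, September 12, 2013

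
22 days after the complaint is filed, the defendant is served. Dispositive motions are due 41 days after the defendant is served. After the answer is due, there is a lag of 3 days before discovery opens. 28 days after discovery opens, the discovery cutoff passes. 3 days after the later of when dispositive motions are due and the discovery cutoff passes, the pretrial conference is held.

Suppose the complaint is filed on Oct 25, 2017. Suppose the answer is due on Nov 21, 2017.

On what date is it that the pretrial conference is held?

The complaint is filed: Oct 25, 2017.
The defendant is served: Oct 25, 2017 + 22 days = Nov 16, 2017.
Dispositive motions are due: Nov 16, 2017 + 41 days = Dec 27, 2017.
The answer is due: Nov 21, 2017.
Discovery opens: Nov 21, 2017 + 3 days = Nov 24, 2017.
The discovery cutoff passes: Nov 24, 2017 + 28 days = Dec 22, 2017.
Both prerequisites met — dispositive motions are due (Dec 27, 2017), the discovery cutoff passes (Dec 22, 2017); the later is Dec 27, 2017.
The pretrial conference is held: Dec 27, 2017 + 3 days = Dec 30, 2017.

Dec 30, 2017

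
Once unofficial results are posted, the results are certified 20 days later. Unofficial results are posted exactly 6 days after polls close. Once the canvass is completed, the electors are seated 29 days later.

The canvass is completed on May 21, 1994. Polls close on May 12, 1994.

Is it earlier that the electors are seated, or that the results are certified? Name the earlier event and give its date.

The canvass is completed: May 21, 1994.
The electors are seated: May 21, 1994 + 29 days = Jun 19, 1994.
Polls close: May 12, 1994.
Unofficial results are posted: May 12, 1994 + 6 days = May 18, 1994.
The results are certified: May 18, 1994 + 20 days = Jun 7, 1994.
Comparing: the electors are seated on Jun 19, 1994 vs the results are certified on Jun 7, 1994. Earlier: the results are certified.

The results are certified — Jun 7, 1994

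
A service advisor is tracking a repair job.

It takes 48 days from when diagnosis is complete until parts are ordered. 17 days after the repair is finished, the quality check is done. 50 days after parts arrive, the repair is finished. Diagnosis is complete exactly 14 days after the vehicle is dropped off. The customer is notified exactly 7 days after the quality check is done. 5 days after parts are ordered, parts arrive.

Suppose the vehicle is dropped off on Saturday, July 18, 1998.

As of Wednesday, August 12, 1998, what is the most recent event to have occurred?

The vehicle is dropped off: Jul 18, 1998.
Diagnosis is complete: Jul 18, 1998 + 14 days = Aug 1, 1998.
Parts are ordered: Aug 1, 1998 + 48 days = Sep 18, 1998.
Parts arrive: Sep 18, 1998 + 5 days = Sep 23, 1998.
The repair is finished: Sep 23, 1998 + 50 days = Nov 12, 1998.
The quality check is done: Nov 12, 1998 + 17 days = Nov 29, 1998.
The customer is notified: Nov 29, 1998 + 7 days = Dec 6, 1998.
Aug 12, 1998 falls between when diagnosis is complete (Aug 1, 1998) and when parts are ordered (Sep 18, 1998).

Diagnosis is complete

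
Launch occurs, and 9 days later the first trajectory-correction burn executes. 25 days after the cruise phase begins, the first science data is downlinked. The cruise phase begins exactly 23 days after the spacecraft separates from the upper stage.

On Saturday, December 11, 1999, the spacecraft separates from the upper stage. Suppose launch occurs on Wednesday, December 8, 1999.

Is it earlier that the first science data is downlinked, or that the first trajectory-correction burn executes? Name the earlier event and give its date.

The spacecraft separates from the upper stage: Dec 11, 1999.
The cruise phase begins: Dec 11, 1999 + 23 days = Jan 3, 2000.
The first science data is downlinked: Jan 3, 2000 + 25 days = Jan 28, 2000.
Launch occurs: Dec 8, 1999.
The first trajectory-correction burn executes: Dec 8, 1999 + 9 days = Dec 17, 1999.
Comparing: the first science data is downlinked on Jan 28, 2000 vs the first trajectory-correction burn executes on Dec 17, 1999. Earlier: the first trajectory-correction burn executes.

The first trajectory-correction burn executes — Friday, December 17, 1999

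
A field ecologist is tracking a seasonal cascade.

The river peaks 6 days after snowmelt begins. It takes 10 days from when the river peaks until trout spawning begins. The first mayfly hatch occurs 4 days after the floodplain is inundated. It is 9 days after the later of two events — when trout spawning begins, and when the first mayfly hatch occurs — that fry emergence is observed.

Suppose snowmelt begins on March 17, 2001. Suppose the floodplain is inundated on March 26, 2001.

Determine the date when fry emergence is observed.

April 11, 2001

Snowmelt begins: Mar 17, 2001.
The river peaks: Mar 17, 2001 + 6 days = Mar 23, 2001.
Trout spawning begins: Mar 23, 2001 + 10 days = Apr 2, 2001.
The floodplain is inundated: Mar 26, 2001.
The first mayfly hatch occurs: Mar 26, 2001 + 4 days = Mar 30, 2001.
Both prerequisites met — trout spawning begins (Apr 2, 2001), the first mayfly hatch occurs (Mar 30, 2001); the later is Apr 2, 2001.
Fry emergence is observed: Apr 2, 2001 + 9 days = Apr 11, 2001.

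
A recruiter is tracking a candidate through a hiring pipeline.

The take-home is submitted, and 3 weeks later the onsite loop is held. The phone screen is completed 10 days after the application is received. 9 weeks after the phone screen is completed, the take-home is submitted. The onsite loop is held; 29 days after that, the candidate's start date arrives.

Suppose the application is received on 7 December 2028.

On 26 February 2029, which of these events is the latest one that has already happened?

The take-home is submitted

The application is received: Dec 7, 2028.
The phone screen is completed: Dec 7, 2028 + 10 days = Dec 17, 2028.
The take-home is submitted: Dec 17, 2028 + 9 weeks = Feb 18, 2029.
The onsite loop is held: Feb 18, 2029 + 3 weeks = Mar 11, 2029.
The candidate's start date arrives: Mar 11, 2029 + 29 days = Apr 9, 2029.
Feb 26, 2029 falls between when the take-home is submitted (Feb 18, 2029) and when the onsite loop is held (Mar 11, 2029).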